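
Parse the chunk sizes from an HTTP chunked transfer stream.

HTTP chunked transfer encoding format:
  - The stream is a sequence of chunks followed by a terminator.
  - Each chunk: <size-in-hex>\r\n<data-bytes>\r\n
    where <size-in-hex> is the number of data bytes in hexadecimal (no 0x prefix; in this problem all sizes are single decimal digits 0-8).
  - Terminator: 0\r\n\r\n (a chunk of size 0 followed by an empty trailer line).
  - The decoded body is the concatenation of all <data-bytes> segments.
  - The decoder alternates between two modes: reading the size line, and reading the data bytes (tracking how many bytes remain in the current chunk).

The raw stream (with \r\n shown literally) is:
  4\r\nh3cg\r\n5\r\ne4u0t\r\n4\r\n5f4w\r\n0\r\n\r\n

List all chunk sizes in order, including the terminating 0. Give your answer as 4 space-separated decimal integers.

Chunk 1: stream[0..1]='4' size=0x4=4, data at stream[3..7]='h3cg' -> body[0..4], body so far='h3cg'
Chunk 2: stream[9..10]='5' size=0x5=5, data at stream[12..17]='e4u0t' -> body[4..9], body so far='h3cge4u0t'
Chunk 3: stream[19..20]='4' size=0x4=4, data at stream[22..26]='5f4w' -> body[9..13], body so far='h3cge4u0t5f4w'
Chunk 4: stream[28..29]='0' size=0 (terminator). Final body='h3cge4u0t5f4w' (13 bytes)

Answer: 4 5 4 0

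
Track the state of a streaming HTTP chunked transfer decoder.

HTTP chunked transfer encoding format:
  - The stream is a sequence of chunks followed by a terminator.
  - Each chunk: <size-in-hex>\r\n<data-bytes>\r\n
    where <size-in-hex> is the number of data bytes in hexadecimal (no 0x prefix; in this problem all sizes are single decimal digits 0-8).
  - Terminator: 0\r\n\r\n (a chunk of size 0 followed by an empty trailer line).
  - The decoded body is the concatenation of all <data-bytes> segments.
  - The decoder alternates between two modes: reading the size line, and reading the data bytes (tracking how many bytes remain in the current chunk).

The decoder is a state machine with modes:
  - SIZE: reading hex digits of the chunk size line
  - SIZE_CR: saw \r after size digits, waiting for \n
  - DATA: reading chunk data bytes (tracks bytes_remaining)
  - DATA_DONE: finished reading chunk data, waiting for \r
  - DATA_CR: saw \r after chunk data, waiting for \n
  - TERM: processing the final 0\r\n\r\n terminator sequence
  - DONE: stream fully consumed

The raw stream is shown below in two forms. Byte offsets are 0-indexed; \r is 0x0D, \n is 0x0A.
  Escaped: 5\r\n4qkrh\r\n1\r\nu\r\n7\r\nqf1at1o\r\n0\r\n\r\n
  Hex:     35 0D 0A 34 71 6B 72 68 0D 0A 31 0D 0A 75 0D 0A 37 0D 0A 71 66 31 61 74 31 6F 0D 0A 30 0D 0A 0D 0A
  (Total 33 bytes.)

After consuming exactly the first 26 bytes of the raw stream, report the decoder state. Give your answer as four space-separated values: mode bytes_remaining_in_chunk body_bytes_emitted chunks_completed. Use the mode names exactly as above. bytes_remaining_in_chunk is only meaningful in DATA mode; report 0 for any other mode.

Answer: DATA_DONE 0 13 2

Derivation:
Byte 0 = '5': mode=SIZE remaining=0 emitted=0 chunks_done=0
Byte 1 = 0x0D: mode=SIZE_CR remaining=0 emitted=0 chunks_done=0
Byte 2 = 0x0A: mode=DATA remaining=5 emitted=0 chunks_done=0
Byte 3 = '4': mode=DATA remaining=4 emitted=1 chunks_done=0
Byte 4 = 'q': mode=DATA remaining=3 emitted=2 chunks_done=0
Byte 5 = 'k': mode=DATA remaining=2 emitted=3 chunks_done=0
Byte 6 = 'r': mode=DATA remaining=1 emitted=4 chunks_done=0
Byte 7 = 'h': mode=DATA_DONE remaining=0 emitted=5 chunks_done=0
Byte 8 = 0x0D: mode=DATA_CR remaining=0 emitted=5 chunks_done=0
Byte 9 = 0x0A: mode=SIZE remaining=0 emitted=5 chunks_done=1
Byte 10 = '1': mode=SIZE remaining=0 emitted=5 chunks_done=1
Byte 11 = 0x0D: mode=SIZE_CR remaining=0 emitted=5 chunks_done=1
Byte 12 = 0x0A: mode=DATA remaining=1 emitted=5 chunks_done=1
Byte 13 = 'u': mode=DATA_DONE remaining=0 emitted=6 chunks_done=1
Byte 14 = 0x0D: mode=DATA_CR remaining=0 emitted=6 chunks_done=1
Byte 15 = 0x0A: mode=SIZE remaining=0 emitted=6 chunks_done=2
Byte 16 = '7': mode=SIZE remaining=0 emitted=6 chunks_done=2
Byte 17 = 0x0D: mode=SIZE_CR remaining=0 emitted=6 chunks_done=2
Byte 18 = 0x0A: mode=DATA remaining=7 emitted=6 chunks_done=2
Byte 19 = 'q': mode=DATA remaining=6 emitted=7 chunks_done=2
Byte 20 = 'f': mode=DATA remaining=5 emitted=8 chunks_done=2
Byte 21 = '1': mode=DATA remaining=4 emitted=9 chunks_done=2
Byte 22 = 'a': mode=DATA remaining=3 emitted=10 chunks_done=2
Byte 23 = 't': mode=DATA remaining=2 emitted=11 chunks_done=2
Byte 24 = '1': mode=DATA remaining=1 emitted=12 chunks_done=2
Byte 25 = 'o': mode=DATA_DONE remaining=0 emitted=13 chunks_done=2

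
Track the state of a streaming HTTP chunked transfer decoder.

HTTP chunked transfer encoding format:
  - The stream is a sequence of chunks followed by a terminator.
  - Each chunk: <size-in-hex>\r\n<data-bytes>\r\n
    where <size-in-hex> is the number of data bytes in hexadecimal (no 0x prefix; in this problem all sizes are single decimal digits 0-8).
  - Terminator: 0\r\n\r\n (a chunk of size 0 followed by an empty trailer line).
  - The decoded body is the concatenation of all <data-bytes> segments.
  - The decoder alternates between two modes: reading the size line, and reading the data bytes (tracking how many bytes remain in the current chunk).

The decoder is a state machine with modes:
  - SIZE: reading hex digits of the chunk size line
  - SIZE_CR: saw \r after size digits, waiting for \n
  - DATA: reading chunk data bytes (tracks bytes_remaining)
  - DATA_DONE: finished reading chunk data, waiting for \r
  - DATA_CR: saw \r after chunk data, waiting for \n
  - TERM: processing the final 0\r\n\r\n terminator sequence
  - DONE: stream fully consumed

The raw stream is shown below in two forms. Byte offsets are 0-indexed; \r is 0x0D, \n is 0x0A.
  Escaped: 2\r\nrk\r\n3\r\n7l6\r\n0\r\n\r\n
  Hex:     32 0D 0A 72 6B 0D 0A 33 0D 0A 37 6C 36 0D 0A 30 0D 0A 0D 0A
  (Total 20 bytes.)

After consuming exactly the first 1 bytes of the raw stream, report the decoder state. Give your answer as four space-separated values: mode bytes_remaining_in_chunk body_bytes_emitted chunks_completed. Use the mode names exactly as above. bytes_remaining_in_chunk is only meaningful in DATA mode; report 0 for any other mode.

Byte 0 = '2': mode=SIZE remaining=0 emitted=0 chunks_done=0

Answer: SIZE 0 0 0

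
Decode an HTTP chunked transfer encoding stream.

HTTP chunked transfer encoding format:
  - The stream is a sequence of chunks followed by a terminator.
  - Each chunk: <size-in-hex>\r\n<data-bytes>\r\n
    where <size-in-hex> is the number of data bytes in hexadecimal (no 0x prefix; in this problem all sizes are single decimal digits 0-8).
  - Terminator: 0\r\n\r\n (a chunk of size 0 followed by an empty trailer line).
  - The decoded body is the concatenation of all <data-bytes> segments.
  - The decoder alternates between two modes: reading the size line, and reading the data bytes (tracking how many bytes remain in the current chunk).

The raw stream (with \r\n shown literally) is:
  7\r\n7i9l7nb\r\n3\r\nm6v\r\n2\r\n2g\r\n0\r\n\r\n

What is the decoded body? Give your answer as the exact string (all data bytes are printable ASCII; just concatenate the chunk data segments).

Answer: 7i9l7nbm6v2g

Derivation:
Chunk 1: stream[0..1]='7' size=0x7=7, data at stream[3..10]='7i9l7nb' -> body[0..7], body so far='7i9l7nb'
Chunk 2: stream[12..13]='3' size=0x3=3, data at stream[15..18]='m6v' -> body[7..10], body so far='7i9l7nbm6v'
Chunk 3: stream[20..21]='2' size=0x2=2, data at stream[23..25]='2g' -> body[10..12], body so far='7i9l7nbm6v2g'
Chunk 4: stream[27..28]='0' size=0 (terminator). Final body='7i9l7nbm6v2g' (12 bytes)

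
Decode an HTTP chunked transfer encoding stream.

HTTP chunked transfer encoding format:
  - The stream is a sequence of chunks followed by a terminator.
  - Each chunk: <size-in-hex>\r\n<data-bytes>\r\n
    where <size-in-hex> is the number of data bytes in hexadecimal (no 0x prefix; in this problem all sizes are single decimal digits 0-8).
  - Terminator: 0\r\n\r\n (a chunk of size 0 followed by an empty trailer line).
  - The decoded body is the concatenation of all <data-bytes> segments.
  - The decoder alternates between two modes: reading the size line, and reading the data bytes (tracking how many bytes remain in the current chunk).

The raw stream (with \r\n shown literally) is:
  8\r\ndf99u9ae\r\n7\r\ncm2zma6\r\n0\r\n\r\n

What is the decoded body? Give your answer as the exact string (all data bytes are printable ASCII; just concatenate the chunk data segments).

Chunk 1: stream[0..1]='8' size=0x8=8, data at stream[3..11]='df99u9ae' -> body[0..8], body so far='df99u9ae'
Chunk 2: stream[13..14]='7' size=0x7=7, data at stream[16..23]='cm2zma6' -> body[8..15], body so far='df99u9aecm2zma6'
Chunk 3: stream[25..26]='0' size=0 (terminator). Final body='df99u9aecm2zma6' (15 bytes)

Answer: df99u9aecm2zma6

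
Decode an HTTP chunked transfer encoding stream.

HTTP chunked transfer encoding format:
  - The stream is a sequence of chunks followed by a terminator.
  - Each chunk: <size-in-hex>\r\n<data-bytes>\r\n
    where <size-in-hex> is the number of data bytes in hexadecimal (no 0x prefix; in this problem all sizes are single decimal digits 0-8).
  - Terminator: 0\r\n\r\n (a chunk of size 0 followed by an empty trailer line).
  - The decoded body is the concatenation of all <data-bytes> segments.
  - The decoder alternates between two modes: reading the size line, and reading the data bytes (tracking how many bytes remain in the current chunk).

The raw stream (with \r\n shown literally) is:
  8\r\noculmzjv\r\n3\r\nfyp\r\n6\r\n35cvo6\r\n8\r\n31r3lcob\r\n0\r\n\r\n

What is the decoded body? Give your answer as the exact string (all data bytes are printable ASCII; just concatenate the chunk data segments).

Chunk 1: stream[0..1]='8' size=0x8=8, data at stream[3..11]='oculmzjv' -> body[0..8], body so far='oculmzjv'
Chunk 2: stream[13..14]='3' size=0x3=3, data at stream[16..19]='fyp' -> body[8..11], body so far='oculmzjvfyp'
Chunk 3: stream[21..22]='6' size=0x6=6, data at stream[24..30]='35cvo6' -> body[11..17], body so far='oculmzjvfyp35cvo6'
Chunk 4: stream[32..33]='8' size=0x8=8, data at stream[35..43]='31r3lcob' -> body[17..25], body so far='oculmzjvfyp35cvo631r3lcob'
Chunk 5: stream[45..46]='0' size=0 (terminator). Final body='oculmzjvfyp35cvo631r3lcob' (25 bytes)

Answer: oculmzjvfyp35cvo631r3lcob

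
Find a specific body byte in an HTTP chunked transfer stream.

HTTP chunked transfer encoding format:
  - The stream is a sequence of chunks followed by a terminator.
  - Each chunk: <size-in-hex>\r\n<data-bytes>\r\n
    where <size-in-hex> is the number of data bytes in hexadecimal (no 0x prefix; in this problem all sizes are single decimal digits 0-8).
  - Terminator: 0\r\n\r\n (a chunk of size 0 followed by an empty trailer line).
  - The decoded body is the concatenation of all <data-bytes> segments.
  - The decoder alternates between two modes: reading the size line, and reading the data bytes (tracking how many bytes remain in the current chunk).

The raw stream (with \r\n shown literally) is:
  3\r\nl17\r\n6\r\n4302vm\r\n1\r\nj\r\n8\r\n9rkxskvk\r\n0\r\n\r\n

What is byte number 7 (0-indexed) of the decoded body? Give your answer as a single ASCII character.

Answer: v

Derivation:
Chunk 1: stream[0..1]='3' size=0x3=3, data at stream[3..6]='l17' -> body[0..3], body so far='l17'
Chunk 2: stream[8..9]='6' size=0x6=6, data at stream[11..17]='4302vm' -> body[3..9], body so far='l174302vm'
Chunk 3: stream[19..20]='1' size=0x1=1, data at stream[22..23]='j' -> body[9..10], body so far='l174302vmj'
Chunk 4: stream[25..26]='8' size=0x8=8, data at stream[28..36]='9rkxskvk' -> body[10..18], body so far='l174302vmj9rkxskvk'
Chunk 5: stream[38..39]='0' size=0 (terminator). Final body='l174302vmj9rkxskvk' (18 bytes)
Body byte 7 = 'v'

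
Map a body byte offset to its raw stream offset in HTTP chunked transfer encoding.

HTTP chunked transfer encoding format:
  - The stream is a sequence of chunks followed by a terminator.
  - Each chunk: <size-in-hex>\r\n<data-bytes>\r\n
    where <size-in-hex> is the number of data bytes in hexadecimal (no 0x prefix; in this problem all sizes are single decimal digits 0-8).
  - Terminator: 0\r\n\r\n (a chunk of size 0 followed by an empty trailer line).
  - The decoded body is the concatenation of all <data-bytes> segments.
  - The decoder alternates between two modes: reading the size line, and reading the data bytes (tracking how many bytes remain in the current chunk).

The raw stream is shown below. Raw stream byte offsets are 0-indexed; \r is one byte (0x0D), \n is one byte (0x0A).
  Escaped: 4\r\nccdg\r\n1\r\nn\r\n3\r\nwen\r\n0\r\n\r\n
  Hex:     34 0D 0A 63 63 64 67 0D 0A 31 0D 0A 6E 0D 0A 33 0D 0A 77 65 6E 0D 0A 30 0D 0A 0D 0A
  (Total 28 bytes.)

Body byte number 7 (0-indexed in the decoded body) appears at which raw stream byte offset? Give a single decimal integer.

Chunk 1: stream[0..1]='4' size=0x4=4, data at stream[3..7]='ccdg' -> body[0..4], body so far='ccdg'
Chunk 2: stream[9..10]='1' size=0x1=1, data at stream[12..13]='n' -> body[4..5], body so far='ccdgn'
Chunk 3: stream[15..16]='3' size=0x3=3, data at stream[18..21]='wen' -> body[5..8], body so far='ccdgnwen'
Chunk 4: stream[23..24]='0' size=0 (terminator). Final body='ccdgnwen' (8 bytes)
Body byte 7 at stream offset 20

Answer: 20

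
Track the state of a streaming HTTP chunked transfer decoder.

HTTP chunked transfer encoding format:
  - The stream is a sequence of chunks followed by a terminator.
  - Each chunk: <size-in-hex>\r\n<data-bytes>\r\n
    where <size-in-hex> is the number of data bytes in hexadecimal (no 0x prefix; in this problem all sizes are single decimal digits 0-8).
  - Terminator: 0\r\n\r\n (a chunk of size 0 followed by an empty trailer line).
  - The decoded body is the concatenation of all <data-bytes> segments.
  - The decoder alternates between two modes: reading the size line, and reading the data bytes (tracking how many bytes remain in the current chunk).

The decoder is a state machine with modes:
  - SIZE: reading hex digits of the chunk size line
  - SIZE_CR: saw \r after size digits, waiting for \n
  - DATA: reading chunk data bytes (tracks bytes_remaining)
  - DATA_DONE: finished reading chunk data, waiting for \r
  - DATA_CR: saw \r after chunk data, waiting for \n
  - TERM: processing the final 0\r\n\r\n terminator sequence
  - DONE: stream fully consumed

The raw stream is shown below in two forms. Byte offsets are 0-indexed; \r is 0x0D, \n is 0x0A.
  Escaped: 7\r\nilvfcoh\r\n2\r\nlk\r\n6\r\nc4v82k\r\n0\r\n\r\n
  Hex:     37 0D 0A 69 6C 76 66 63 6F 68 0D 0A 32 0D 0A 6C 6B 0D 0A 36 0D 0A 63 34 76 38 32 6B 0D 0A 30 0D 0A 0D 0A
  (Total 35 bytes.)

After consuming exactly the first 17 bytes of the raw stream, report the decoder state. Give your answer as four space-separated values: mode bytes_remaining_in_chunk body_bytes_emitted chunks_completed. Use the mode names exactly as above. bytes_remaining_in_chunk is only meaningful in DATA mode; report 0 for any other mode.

Byte 0 = '7': mode=SIZE remaining=0 emitted=0 chunks_done=0
Byte 1 = 0x0D: mode=SIZE_CR remaining=0 emitted=0 chunks_done=0
Byte 2 = 0x0A: mode=DATA remaining=7 emitted=0 chunks_done=0
Byte 3 = 'i': mode=DATA remaining=6 emitted=1 chunks_done=0
Byte 4 = 'l': mode=DATA remaining=5 emitted=2 chunks_done=0
Byte 5 = 'v': mode=DATA remaining=4 emitted=3 chunks_done=0
Byte 6 = 'f': mode=DATA remaining=3 emitted=4 chunks_done=0
Byte 7 = 'c': mode=DATA remaining=2 emitted=5 chunks_done=0
Byte 8 = 'o': mode=DATA remaining=1 emitted=6 chunks_done=0
Byte 9 = 'h': mode=DATA_DONE remaining=0 emitted=7 chunks_done=0
Byte 10 = 0x0D: mode=DATA_CR remaining=0 emitted=7 chunks_done=0
Byte 11 = 0x0A: mode=SIZE remaining=0 emitted=7 chunks_done=1
Byte 12 = '2': mode=SIZE remaining=0 emitted=7 chunks_done=1
Byte 13 = 0x0D: mode=SIZE_CR remaining=0 emitted=7 chunks_done=1
Byte 14 = 0x0A: mode=DATA remaining=2 emitted=7 chunks_done=1
Byte 15 = 'l': mode=DATA remaining=1 emitted=8 chunks_done=1
Byte 16 = 'k': mode=DATA_DONE remaining=0 emitted=9 chunks_done=1

Answer: DATA_DONE 0 9 1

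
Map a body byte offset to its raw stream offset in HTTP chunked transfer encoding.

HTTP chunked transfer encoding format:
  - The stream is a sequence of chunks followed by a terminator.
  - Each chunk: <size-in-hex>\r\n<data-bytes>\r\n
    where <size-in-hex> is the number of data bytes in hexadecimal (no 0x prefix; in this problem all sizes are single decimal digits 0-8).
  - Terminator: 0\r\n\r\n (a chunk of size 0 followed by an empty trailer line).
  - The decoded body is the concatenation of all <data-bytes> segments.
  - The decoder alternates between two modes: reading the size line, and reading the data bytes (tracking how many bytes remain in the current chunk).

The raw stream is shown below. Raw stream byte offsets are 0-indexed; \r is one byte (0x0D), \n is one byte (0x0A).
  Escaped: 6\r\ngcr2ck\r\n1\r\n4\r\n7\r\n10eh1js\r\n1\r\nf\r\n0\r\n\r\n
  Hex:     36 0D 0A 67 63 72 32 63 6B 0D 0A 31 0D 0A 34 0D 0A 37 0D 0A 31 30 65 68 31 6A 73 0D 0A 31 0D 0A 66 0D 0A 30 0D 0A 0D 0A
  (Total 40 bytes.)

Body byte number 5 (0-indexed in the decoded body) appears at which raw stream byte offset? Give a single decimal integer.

Answer: 8

Derivation:
Chunk 1: stream[0..1]='6' size=0x6=6, data at stream[3..9]='gcr2ck' -> body[0..6], body so far='gcr2ck'
Chunk 2: stream[11..12]='1' size=0x1=1, data at stream[14..15]='4' -> body[6..7], body so far='gcr2ck4'
Chunk 3: stream[17..18]='7' size=0x7=7, data at stream[20..27]='10eh1js' -> body[7..14], body so far='gcr2ck410eh1js'
Chunk 4: stream[29..30]='1' size=0x1=1, data at stream[32..33]='f' -> body[14..15], body so far='gcr2ck410eh1jsf'
Chunk 5: stream[35..36]='0' size=0 (terminator). Final body='gcr2ck410eh1jsf' (15 bytes)
Body byte 5 at stream offset 8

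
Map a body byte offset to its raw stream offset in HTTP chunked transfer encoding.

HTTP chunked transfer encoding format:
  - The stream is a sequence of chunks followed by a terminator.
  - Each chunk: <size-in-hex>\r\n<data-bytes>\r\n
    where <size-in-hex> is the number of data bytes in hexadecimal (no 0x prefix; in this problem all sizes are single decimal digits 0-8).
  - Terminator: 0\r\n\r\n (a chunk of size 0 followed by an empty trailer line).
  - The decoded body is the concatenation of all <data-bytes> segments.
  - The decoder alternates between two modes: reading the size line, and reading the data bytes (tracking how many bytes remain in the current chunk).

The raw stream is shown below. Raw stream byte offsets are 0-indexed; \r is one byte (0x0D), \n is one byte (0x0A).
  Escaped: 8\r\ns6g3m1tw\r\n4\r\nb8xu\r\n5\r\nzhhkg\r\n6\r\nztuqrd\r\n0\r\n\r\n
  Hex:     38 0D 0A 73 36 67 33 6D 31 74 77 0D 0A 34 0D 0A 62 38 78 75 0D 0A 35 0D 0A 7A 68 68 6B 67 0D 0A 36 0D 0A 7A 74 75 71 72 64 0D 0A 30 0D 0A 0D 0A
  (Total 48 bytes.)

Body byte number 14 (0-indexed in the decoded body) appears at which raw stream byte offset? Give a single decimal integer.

Answer: 27

Derivation:
Chunk 1: stream[0..1]='8' size=0x8=8, data at stream[3..11]='s6g3m1tw' -> body[0..8], body so far='s6g3m1tw'
Chunk 2: stream[13..14]='4' size=0x4=4, data at stream[16..20]='b8xu' -> body[8..12], body so far='s6g3m1twb8xu'
Chunk 3: stream[22..23]='5' size=0x5=5, data at stream[25..30]='zhhkg' -> body[12..17], body so far='s6g3m1twb8xuzhhkg'
Chunk 4: stream[32..33]='6' size=0x6=6, data at stream[35..41]='ztuqrd' -> body[17..23], body so far='s6g3m1twb8xuzhhkgztuqrd'
Chunk 5: stream[43..44]='0' size=0 (terminator). Final body='s6g3m1twb8xuzhhkgztuqrd' (23 bytes)
Body byte 14 at stream offset 27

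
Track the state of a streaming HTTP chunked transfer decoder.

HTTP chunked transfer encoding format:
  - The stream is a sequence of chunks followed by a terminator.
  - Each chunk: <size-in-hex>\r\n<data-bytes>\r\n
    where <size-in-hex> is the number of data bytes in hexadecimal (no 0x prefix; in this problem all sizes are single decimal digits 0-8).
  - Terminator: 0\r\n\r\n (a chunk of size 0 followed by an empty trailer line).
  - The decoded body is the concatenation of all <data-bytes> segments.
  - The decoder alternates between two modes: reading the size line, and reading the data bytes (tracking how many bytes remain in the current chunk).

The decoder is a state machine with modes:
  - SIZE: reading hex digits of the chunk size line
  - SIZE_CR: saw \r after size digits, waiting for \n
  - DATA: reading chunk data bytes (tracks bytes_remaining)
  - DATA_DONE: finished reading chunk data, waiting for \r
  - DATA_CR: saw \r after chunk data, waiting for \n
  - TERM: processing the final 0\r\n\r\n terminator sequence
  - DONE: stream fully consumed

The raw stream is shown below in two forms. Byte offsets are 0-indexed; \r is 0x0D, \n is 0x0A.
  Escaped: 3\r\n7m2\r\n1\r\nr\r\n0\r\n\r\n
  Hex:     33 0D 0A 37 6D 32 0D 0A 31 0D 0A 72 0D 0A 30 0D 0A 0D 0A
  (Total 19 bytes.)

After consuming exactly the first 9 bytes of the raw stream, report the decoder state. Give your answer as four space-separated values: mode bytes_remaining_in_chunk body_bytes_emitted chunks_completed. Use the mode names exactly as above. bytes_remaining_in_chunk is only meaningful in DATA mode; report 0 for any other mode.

Byte 0 = '3': mode=SIZE remaining=0 emitted=0 chunks_done=0
Byte 1 = 0x0D: mode=SIZE_CR remaining=0 emitted=0 chunks_done=0
Byte 2 = 0x0A: mode=DATA remaining=3 emitted=0 chunks_done=0
Byte 3 = '7': mode=DATA remaining=2 emitted=1 chunks_done=0
Byte 4 = 'm': mode=DATA remaining=1 emitted=2 chunks_done=0
Byte 5 = '2': mode=DATA_DONE remaining=0 emitted=3 chunks_done=0
Byte 6 = 0x0D: mode=DATA_CR remaining=0 emitted=3 chunks_done=0
Byte 7 = 0x0A: mode=SIZE remaining=0 emitted=3 chunks_done=1
Byte 8 = '1': mode=SIZE remaining=0 emitted=3 chunks_done=1

Answer: SIZE 0 3 1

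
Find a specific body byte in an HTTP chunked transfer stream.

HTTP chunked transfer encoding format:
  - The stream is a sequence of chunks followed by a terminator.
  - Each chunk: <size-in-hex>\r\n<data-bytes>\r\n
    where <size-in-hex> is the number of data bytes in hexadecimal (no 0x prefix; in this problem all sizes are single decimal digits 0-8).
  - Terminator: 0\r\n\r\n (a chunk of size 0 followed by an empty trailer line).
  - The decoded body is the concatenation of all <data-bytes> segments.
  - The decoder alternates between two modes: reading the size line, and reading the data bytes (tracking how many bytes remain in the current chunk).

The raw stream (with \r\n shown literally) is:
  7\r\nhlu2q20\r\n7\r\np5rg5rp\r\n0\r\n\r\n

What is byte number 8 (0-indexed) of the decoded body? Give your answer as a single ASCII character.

Answer: 5

Derivation:
Chunk 1: stream[0..1]='7' size=0x7=7, data at stream[3..10]='hlu2q20' -> body[0..7], body so far='hlu2q20'
Chunk 2: stream[12..13]='7' size=0x7=7, data at stream[15..22]='p5rg5rp' -> body[7..14], body so far='hlu2q20p5rg5rp'
Chunk 3: stream[24..25]='0' size=0 (terminator). Final body='hlu2q20p5rg5rp' (14 bytes)
Body byte 8 = '5'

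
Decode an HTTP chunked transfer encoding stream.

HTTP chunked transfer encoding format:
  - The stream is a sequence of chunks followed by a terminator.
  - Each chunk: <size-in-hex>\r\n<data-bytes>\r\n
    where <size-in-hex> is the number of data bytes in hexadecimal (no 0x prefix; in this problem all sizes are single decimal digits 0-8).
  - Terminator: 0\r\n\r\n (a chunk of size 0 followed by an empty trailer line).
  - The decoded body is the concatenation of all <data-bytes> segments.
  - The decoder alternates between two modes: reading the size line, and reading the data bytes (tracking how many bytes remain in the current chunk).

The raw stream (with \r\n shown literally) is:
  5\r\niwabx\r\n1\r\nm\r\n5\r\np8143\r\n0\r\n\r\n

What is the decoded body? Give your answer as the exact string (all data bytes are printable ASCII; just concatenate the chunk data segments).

Answer: iwabxmp8143

Derivation:
Chunk 1: stream[0..1]='5' size=0x5=5, data at stream[3..8]='iwabx' -> body[0..5], body so far='iwabx'
Chunk 2: stream[10..11]='1' size=0x1=1, data at stream[13..14]='m' -> body[5..6], body so far='iwabxm'
Chunk 3: stream[16..17]='5' size=0x5=5, data at stream[19..24]='p8143' -> body[6..11], body so far='iwabxmp8143'
Chunk 4: stream[26..27]='0' size=0 (terminator). Final body='iwabxmp8143' (11 bytes)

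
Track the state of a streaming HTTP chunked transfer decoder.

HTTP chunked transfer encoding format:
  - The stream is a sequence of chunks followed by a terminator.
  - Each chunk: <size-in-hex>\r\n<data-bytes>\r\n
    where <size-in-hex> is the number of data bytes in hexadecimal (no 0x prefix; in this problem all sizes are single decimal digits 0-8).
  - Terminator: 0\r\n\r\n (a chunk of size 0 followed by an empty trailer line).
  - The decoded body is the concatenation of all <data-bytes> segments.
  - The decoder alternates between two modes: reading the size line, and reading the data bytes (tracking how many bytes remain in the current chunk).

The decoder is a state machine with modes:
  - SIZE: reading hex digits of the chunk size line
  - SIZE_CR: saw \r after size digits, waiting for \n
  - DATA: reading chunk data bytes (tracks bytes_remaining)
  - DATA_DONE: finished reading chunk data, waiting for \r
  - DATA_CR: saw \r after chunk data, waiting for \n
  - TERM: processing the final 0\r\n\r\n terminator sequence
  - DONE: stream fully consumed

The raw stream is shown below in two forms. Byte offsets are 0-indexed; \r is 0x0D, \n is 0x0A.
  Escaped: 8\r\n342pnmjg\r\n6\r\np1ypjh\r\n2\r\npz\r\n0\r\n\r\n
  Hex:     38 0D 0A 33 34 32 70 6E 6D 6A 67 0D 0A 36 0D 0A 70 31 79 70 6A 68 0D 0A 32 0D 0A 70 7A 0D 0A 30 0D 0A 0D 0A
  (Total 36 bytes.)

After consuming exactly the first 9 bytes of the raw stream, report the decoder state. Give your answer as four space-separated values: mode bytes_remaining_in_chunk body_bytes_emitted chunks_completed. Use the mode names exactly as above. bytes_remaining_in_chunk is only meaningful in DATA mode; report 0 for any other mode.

Byte 0 = '8': mode=SIZE remaining=0 emitted=0 chunks_done=0
Byte 1 = 0x0D: mode=SIZE_CR remaining=0 emitted=0 chunks_done=0
Byte 2 = 0x0A: mode=DATA remaining=8 emitted=0 chunks_done=0
Byte 3 = '3': mode=DATA remaining=7 emitted=1 chunks_done=0
Byte 4 = '4': mode=DATA remaining=6 emitted=2 chunks_done=0
Byte 5 = '2': mode=DATA remaining=5 emitted=3 chunks_done=0
Byte 6 = 'p': mode=DATA remaining=4 emitted=4 chunks_done=0
Byte 7 = 'n': mode=DATA remaining=3 emitted=5 chunks_done=0
Byte 8 = 'm': mode=DATA remaining=2 emitted=6 chunks_done=0

Answer: DATA 2 6 0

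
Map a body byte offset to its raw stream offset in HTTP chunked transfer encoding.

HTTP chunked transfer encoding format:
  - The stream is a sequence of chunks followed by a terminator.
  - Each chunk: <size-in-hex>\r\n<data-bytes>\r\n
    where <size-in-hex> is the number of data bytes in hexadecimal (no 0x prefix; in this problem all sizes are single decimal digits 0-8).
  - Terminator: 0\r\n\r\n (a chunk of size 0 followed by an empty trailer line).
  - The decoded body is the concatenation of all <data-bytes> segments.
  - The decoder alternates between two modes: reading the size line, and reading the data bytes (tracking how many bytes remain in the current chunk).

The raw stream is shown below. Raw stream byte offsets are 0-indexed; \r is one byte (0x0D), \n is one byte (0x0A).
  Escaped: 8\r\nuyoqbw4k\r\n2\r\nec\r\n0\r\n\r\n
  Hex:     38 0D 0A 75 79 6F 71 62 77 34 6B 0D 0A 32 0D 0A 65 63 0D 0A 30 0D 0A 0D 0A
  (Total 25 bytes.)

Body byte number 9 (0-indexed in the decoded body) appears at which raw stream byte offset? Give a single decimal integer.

Answer: 17

Derivation:
Chunk 1: stream[0..1]='8' size=0x8=8, data at stream[3..11]='uyoqbw4k' -> body[0..8], body so far='uyoqbw4k'
Chunk 2: stream[13..14]='2' size=0x2=2, data at stream[16..18]='ec' -> body[8..10], body so far='uyoqbw4kec'
Chunk 3: stream[20..21]='0' size=0 (terminator). Final body='uyoqbw4kec' (10 bytes)
Body byte 9 at stream offset 17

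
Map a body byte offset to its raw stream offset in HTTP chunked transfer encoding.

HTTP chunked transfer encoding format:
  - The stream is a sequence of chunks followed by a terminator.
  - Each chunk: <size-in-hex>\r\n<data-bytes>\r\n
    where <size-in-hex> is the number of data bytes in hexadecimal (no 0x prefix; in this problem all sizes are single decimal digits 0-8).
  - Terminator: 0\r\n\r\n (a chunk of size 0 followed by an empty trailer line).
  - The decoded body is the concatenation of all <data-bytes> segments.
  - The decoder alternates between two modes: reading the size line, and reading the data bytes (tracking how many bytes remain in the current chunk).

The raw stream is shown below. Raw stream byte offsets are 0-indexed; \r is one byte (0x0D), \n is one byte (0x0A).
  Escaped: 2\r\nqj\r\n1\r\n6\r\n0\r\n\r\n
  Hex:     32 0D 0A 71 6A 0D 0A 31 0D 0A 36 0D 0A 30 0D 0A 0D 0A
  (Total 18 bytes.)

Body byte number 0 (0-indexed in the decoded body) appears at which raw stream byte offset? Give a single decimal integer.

Chunk 1: stream[0..1]='2' size=0x2=2, data at stream[3..5]='qj' -> body[0..2], body so far='qj'
Chunk 2: stream[7..8]='1' size=0x1=1, data at stream[10..11]='6' -> body[2..3], body so far='qj6'
Chunk 3: stream[13..14]='0' size=0 (terminator). Final body='qj6' (3 bytes)
Body byte 0 at stream offset 3

Answer: 3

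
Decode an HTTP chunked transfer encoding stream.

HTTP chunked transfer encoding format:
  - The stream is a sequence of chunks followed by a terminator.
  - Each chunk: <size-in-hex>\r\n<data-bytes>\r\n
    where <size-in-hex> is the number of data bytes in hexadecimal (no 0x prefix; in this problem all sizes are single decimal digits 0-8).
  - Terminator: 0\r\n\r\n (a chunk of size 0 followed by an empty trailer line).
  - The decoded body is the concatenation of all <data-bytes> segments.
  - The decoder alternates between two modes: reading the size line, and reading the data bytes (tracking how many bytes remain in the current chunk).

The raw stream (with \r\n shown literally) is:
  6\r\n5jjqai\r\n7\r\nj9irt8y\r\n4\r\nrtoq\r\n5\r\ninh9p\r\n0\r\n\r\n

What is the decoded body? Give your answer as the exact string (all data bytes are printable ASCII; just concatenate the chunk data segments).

Chunk 1: stream[0..1]='6' size=0x6=6, data at stream[3..9]='5jjqai' -> body[0..6], body so far='5jjqai'
Chunk 2: stream[11..12]='7' size=0x7=7, data at stream[14..21]='j9irt8y' -> body[6..13], body so far='5jjqaij9irt8y'
Chunk 3: stream[23..24]='4' size=0x4=4, data at stream[26..30]='rtoq' -> body[13..17], body so far='5jjqaij9irt8yrtoq'
Chunk 4: stream[32..33]='5' size=0x5=5, data at stream[35..40]='inh9p' -> body[17..22], body so far='5jjqaij9irt8yrtoqinh9p'
Chunk 5: stream[42..43]='0' size=0 (terminator). Final body='5jjqaij9irt8yrtoqinh9p' (22 bytes)

Answer: 5jjqaij9irt8yrtoqinh9p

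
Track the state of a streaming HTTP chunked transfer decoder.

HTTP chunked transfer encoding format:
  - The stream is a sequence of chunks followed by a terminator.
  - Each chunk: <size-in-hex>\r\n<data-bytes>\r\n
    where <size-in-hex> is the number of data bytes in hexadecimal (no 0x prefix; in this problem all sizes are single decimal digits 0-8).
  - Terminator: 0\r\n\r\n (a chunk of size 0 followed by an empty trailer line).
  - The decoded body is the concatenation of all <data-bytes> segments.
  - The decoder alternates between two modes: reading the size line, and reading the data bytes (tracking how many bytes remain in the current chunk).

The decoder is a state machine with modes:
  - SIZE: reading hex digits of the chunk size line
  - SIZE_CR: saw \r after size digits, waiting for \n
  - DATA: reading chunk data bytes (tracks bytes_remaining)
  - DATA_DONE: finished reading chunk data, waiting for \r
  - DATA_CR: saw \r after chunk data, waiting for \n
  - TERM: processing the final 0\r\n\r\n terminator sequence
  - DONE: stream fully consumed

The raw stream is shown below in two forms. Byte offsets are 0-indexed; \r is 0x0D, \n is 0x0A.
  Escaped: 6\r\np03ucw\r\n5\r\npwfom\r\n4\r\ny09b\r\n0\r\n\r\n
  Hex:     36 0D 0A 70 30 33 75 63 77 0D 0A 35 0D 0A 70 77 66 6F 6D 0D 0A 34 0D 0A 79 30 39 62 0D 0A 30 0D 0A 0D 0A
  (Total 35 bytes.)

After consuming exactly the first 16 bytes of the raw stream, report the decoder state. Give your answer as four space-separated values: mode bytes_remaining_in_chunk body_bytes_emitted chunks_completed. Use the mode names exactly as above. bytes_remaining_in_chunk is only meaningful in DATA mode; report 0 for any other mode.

Byte 0 = '6': mode=SIZE remaining=0 emitted=0 chunks_done=0
Byte 1 = 0x0D: mode=SIZE_CR remaining=0 emitted=0 chunks_done=0
Byte 2 = 0x0A: mode=DATA remaining=6 emitted=0 chunks_done=0
Byte 3 = 'p': mode=DATA remaining=5 emitted=1 chunks_done=0
Byte 4 = '0': mode=DATA remaining=4 emitted=2 chunks_done=0
Byte 5 = '3': mode=DATA remaining=3 emitted=3 chunks_done=0
Byte 6 = 'u': mode=DATA remaining=2 emitted=4 chunks_done=0
Byte 7 = 'c': mode=DATA remaining=1 emitted=5 chunks_done=0
Byte 8 = 'w': mode=DATA_DONE remaining=0 emitted=6 chunks_done=0
Byte 9 = 0x0D: mode=DATA_CR remaining=0 emitted=6 chunks_done=0
Byte 10 = 0x0A: mode=SIZE remaining=0 emitted=6 chunks_done=1
Byte 11 = '5': mode=SIZE remaining=0 emitted=6 chunks_done=1
Byte 12 = 0x0D: mode=SIZE_CR remaining=0 emitted=6 chunks_done=1
Byte 13 = 0x0A: mode=DATA remaining=5 emitted=6 chunks_done=1
Byte 14 = 'p': mode=DATA remaining=4 emitted=7 chunks_done=1
Byte 15 = 'w': mode=DATA remaining=3 emitted=8 chunks_done=1

Answer: DATA 3 8 1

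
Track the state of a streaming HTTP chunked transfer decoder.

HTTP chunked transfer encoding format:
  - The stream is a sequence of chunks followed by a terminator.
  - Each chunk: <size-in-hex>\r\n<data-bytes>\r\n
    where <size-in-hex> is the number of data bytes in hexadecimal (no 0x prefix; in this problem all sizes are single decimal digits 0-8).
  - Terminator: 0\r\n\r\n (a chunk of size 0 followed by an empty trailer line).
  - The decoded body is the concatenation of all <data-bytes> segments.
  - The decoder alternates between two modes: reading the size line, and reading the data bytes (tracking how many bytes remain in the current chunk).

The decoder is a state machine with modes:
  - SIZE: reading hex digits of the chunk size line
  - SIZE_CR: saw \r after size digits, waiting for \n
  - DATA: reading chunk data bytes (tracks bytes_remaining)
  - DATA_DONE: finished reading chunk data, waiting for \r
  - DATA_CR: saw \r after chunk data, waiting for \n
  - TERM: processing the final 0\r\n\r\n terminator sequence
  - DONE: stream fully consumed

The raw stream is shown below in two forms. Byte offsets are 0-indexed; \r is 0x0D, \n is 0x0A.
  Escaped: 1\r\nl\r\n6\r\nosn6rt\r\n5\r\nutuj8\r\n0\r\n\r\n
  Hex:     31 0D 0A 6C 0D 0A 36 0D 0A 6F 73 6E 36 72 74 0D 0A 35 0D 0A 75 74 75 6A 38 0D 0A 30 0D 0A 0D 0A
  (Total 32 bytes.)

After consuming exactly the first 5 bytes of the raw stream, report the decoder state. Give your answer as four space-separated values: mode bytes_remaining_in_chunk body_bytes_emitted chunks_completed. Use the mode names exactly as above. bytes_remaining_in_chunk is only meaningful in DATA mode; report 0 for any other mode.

Answer: DATA_CR 0 1 0

Derivation:
Byte 0 = '1': mode=SIZE remaining=0 emitted=0 chunks_done=0
Byte 1 = 0x0D: mode=SIZE_CR remaining=0 emitted=0 chunks_done=0
Byte 2 = 0x0A: mode=DATA remaining=1 emitted=0 chunks_done=0
Byte 3 = 'l': mode=DATA_DONE remaining=0 emitted=1 chunks_done=0
Byte 4 = 0x0D: mode=DATA_CR remaining=0 emitted=1 chunks_done=0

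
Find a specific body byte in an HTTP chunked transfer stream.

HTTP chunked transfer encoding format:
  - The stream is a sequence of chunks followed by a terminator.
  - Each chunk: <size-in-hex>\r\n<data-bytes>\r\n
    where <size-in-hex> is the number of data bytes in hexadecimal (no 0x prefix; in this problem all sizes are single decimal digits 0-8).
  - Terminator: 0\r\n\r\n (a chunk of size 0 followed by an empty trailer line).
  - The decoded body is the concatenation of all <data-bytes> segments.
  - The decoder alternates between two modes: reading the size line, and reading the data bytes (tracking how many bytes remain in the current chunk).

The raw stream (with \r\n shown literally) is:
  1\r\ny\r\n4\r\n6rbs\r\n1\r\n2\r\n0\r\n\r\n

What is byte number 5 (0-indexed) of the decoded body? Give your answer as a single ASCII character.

Chunk 1: stream[0..1]='1' size=0x1=1, data at stream[3..4]='y' -> body[0..1], body so far='y'
Chunk 2: stream[6..7]='4' size=0x4=4, data at stream[9..13]='6rbs' -> body[1..5], body so far='y6rbs'
Chunk 3: stream[15..16]='1' size=0x1=1, data at stream[18..19]='2' -> body[5..6], body so far='y6rbs2'
Chunk 4: stream[21..22]='0' size=0 (terminator). Final body='y6rbs2' (6 bytes)
Body byte 5 = '2'

Answer: 2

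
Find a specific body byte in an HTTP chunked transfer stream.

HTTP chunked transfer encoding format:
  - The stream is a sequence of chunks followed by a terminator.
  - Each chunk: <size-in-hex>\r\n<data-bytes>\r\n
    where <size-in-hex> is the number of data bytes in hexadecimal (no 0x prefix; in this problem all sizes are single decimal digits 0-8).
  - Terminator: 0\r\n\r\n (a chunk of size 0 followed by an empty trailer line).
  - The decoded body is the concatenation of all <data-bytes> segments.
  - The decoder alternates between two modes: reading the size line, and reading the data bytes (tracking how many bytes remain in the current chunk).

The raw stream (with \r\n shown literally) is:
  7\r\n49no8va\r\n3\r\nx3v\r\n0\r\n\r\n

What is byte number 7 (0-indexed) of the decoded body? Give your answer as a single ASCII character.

Answer: x

Derivation:
Chunk 1: stream[0..1]='7' size=0x7=7, data at stream[3..10]='49no8va' -> body[0..7], body so far='49no8va'
Chunk 2: stream[12..13]='3' size=0x3=3, data at stream[15..18]='x3v' -> body[7..10], body so far='49no8vax3v'
Chunk 3: stream[20..21]='0' size=0 (terminator). Final body='49no8vax3v' (10 bytes)
Body byte 7 = 'x'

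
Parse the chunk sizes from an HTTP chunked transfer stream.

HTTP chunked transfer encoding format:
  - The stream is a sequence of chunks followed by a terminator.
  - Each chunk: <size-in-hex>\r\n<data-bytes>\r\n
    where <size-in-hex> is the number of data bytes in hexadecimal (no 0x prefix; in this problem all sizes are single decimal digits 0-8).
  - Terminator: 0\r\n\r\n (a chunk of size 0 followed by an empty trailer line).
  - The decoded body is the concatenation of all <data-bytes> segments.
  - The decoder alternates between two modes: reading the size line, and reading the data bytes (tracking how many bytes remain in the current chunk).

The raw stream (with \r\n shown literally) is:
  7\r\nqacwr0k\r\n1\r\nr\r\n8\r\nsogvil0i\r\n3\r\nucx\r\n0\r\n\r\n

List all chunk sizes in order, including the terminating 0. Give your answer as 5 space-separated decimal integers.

Answer: 7 1 8 3 0

Derivation:
Chunk 1: stream[0..1]='7' size=0x7=7, data at stream[3..10]='qacwr0k' -> body[0..7], body so far='qacwr0k'
Chunk 2: stream[12..13]='1' size=0x1=1, data at stream[15..16]='r' -> body[7..8], body so far='qacwr0kr'
Chunk 3: stream[18..19]='8' size=0x8=8, data at stream[21..29]='sogvil0i' -> body[8..16], body so far='qacwr0krsogvil0i'
Chunk 4: stream[31..32]='3' size=0x3=3, data at stream[34..37]='ucx' -> body[16..19], body so far='qacwr0krsogvil0iucx'
Chunk 5: stream[39..40]='0' size=0 (terminator). Final body='qacwr0krsogvil0iucx' (19 bytes)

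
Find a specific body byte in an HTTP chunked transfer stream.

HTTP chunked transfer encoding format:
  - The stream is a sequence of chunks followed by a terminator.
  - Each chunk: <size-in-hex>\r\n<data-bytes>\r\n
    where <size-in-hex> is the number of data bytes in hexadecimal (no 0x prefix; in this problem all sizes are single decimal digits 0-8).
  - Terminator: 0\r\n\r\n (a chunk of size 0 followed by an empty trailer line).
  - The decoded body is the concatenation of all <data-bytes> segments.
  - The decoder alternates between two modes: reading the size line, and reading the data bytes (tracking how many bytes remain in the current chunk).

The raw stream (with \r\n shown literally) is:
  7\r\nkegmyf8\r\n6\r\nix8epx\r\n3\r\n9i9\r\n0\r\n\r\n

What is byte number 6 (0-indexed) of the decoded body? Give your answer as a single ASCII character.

Answer: 8

Derivation:
Chunk 1: stream[0..1]='7' size=0x7=7, data at stream[3..10]='kegmyf8' -> body[0..7], body so far='kegmyf8'
Chunk 2: stream[12..13]='6' size=0x6=6, data at stream[15..21]='ix8epx' -> body[7..13], body so far='kegmyf8ix8epx'
Chunk 3: stream[23..24]='3' size=0x3=3, data at stream[26..29]='9i9' -> body[13..16], body so far='kegmyf8ix8epx9i9'
Chunk 4: stream[31..32]='0' size=0 (terminator). Final body='kegmyf8ix8epx9i9' (16 bytes)
Body byte 6 = '8'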